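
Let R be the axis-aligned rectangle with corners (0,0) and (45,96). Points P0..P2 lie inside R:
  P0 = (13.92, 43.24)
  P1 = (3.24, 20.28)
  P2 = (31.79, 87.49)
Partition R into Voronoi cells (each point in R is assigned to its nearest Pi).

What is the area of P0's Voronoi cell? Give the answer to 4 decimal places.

Area of P0's cell: 1810.0506

1. box [0,45]×[0,96]: [(0, 0) (45, 0) (45, 96) (0, 96)]
2. ⊥bis P0·P1 via (8.58,31.76): [(0, 35.751) (45, 14.819) (45, 96) (0, 96)]  |A|=3182.1742
3. ⊥bis P0·P2 via (22.855,65.365): [(0, 74.5948) (0, 35.751) (45, 14.819) (45, 56.4219)]  |A|=1810.0506
4. canonical 4-gon: [(0, 74.5948) (0, 35.751) (45, 14.819) (45, 56.4219)]
5. shoelace: 1810.0506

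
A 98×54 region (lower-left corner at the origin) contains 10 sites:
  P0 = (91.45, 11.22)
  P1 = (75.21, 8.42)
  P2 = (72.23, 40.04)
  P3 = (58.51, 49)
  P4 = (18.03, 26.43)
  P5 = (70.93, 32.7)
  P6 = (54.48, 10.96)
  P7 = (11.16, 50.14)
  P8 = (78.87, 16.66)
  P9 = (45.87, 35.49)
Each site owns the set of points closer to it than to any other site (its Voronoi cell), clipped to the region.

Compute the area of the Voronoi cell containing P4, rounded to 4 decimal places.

Area of P4's cell: 1244.0148

1. box [0,98]×[0,54]: [(0, 0) (98, 0) (98, 54) (0, 54)]
2. ⊥bis P4·P0 via (54.74,18.825): [(0, 0) (50.8401, 0) (62.027, 54) (0, 54)]  |A|=3047.4127
3. ⊥bis P4·P1 via (46.62,17.425): [(0, 0) (41.1316, 0) (58.14, 54) (0, 54)]  |A|=2680.3354
4. ⊥bis P4·P2 via (45.13,33.235): [(0, 0) (41.1316, 0) (47.9999, 21.806) (39.9158, 54) (0, 54)]  |A|=2386.9795
5. ⊥bis P4·P3 via (38.27,37.715): [(0, 0) (41.1316, 0) (47.6896, 20.8207) (29.1901, 54) (0, 54)]  |A|=2200.0673
6. ⊥bis P4·P5 via (44.48,29.565): [(0, 0) (41.1316, 0) (46.1106, 15.8077) (44.9297, 25.7705) (29.1901, 54) (0, 54)]  |A|=2189.242
7. ⊥bis P4·P6 via (36.255,18.695): [(0, 0) (28.3205, 0) (41.7094, 31.5464) (29.1901, 54) (0, 54)]  |A|=1900.5698
8. ⊥bis P4·P7 via (14.595,38.285): [(0, 34.0561) (0, 0) (28.3205, 0) (41.7094, 31.5464) (34.7036, 44.1115)]  |A|=1410.1835
9. ⊥bis P4·P8 via (48.45,21.545): [(0, 34.0561) (0, 0) (28.3205, 0) (41.7094, 31.5464) (34.7036, 44.1115)]  |A|=1410.1835
10. ⊥bis P4·P9 via (31.95,30.96): [(28.2762, 42.2491) (0, 34.0561) (0, 0) (28.3205, 0) (36.0775, 18.2768)]  |A|=1244.0148
11. canonical 5-gon: [(28.2762, 42.2491) (0, 34.0561) (0, 0) (28.3205, 0) (36.0775, 18.2768)]
12. shoelace: 1244.0148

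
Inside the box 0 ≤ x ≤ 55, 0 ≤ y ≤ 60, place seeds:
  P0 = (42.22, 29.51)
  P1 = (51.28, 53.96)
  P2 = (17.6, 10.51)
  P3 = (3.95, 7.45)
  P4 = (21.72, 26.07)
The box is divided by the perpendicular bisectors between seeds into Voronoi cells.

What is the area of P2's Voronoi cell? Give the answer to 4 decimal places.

1. box [0,55]×[0,60]: [(0, 0) (55, 0) (55, 60) (0, 60)]
2. ⊥bis P2·P0 via (29.91,20.01): [(0, 58.7671) (0, 0) (45.3523, 0)]  |A|=1332.6114
3. ⊥bis P2·P1 via (34.44,32.235): [(0, 58.7671) (0, 0) (45.3523, 0)]  |A|=1332.6114
4. ⊥bis P2·P3 via (10.775,8.98): [(0, 58.7671) (0, 57.045) (12.7881, 0) (45.3523, 0)]  |A|=967.8632
5. ⊥bis P2·P4 via (19.66,18.29): [(34.2107, 14.4373) (7.9955, 21.3785) (12.7881, 0) (45.3523, 0)]  |A|=498.656
6. canonical 4-gon: [(34.2107, 14.4373) (7.9955, 21.3785) (12.7881, 0) (45.3523, 0)]
7. shoelace: 498.656

Area of P2's cell: 498.6560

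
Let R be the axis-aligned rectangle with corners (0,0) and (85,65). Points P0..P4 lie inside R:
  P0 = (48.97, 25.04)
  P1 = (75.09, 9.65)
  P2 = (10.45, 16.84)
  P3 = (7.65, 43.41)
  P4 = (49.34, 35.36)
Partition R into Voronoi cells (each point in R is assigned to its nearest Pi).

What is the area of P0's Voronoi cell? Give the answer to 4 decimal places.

1. box [0,85]×[0,65]: [(0, 0) (85, 0) (85, 65) (0, 65)]
2. ⊥bis P0·P1 via (62.03,17.345): [(0, 0) (51.8103, 0) (85, 56.3298) (85, 65) (0, 65)]  |A|=4590.214
3. ⊥bis P0·P2 via (29.71,20.94): [(34.1676, 0) (51.8103, 0) (85, 56.3298) (85, 65) (20.3307, 65)]  |A|=2819.0193
4. ⊥bis P0·P3 via (28.31,34.225): [(27.3443, 32.0529) (34.1676, 0) (51.8103, 0) (85, 56.3298) (85, 65) (41.9919, 65)]  |A|=2462.1816
5. ⊥bis P0·P4 via (49.155,30.2): [(27.5741, 30.9737) (34.1676, 0) (51.8103, 0) (69.1812, 29.482)]  |A|=899.516
6. canonical 4-gon: [(27.5741, 30.9737) (34.1676, 0) (51.8103, 0) (69.1812, 29.482)]
7. shoelace: 899.516

Area of P0's cell: 899.5160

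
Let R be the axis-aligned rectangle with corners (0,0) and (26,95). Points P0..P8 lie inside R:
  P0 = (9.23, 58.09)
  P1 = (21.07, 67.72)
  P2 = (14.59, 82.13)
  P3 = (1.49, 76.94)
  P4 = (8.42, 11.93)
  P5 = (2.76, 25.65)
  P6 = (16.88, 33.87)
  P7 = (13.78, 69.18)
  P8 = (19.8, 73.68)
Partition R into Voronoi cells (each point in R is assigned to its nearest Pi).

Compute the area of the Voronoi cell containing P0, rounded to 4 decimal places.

Area of P0's cell: 396.2922

1. box [0,26]×[0,95]: [(0, 0) (26, 0) (26, 95) (0, 95)]
2. ⊥bis P0·P1 via (15.15,62.905): [(0, 81.5318) (0, 0) (26, 0) (26, 49.565)]  |A|=1704.2586
3. ⊥bis P0·P2 via (11.91,70.11): [(8.7094, 70.8236) (0, 72.7655) (0, 0) (26, 0) (26, 49.565)]  |A|=1666.0837
4. ⊥bis P0·P3 via (5.36,67.515): [(9.8882, 69.3743) (0, 65.3141) (0, 0) (26, 0) (26, 49.565)]  |A|=1624.0768
5. ⊥bis P0·P4 via (8.825,35.01): [(9.8882, 69.3743) (0, 65.3141) (0, 35.1649) (26, 34.7086) (26, 49.565)]  |A|=715.7216
6. ⊥bis P0·P5 via (5.995,41.87): [(9.8882, 69.3743) (0, 65.3141) (0, 43.0657) (26, 37.8801) (26, 49.565)]  |A|=571.7817
7. ⊥bis P0·P6 via (13.055,45.98): [(25.674, 49.9658) (9.8882, 69.3743) (0, 65.3141) (0, 43.0657) (2.3465, 42.5977)]  |A|=427.7119
8. ⊥bis P0·P7 via (11.505,63.635): [(25.674, 49.9658) (16.0844, 61.7562) (3.7047, 66.8353) (0, 65.3141) (0, 43.0657) (2.3465, 42.5977)]  |A|=396.2922
9. ⊥bis P0·P8 via (14.515,65.885): [(25.674, 49.9658) (16.0844, 61.7562) (3.7047, 66.8353) (0, 65.3141) (0, 43.0657) (2.3465, 42.5977)]  |A|=396.2922
10. canonical 6-gon: [(25.674, 49.9658) (16.0844, 61.7562) (3.7047, 66.8353) (0, 65.3141) (0, 43.0657) (2.3465, 42.5977)]
11. shoelace: 396.2922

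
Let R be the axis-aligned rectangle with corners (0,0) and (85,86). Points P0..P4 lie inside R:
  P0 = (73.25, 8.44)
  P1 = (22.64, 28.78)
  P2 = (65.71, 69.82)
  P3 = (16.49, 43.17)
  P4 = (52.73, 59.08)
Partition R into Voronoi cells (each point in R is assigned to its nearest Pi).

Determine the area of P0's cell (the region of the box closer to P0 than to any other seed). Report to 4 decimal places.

1. box [0,85]×[0,86]: [(0, 0) (85, 0) (85, 86) (0, 86)]
2. ⊥bis P0·P1 via (47.945,18.61): [(40.4657, 0) (85, 0) (85, 86) (75.0288, 86)]  |A|=2343.7353
3. ⊥bis P0·P2 via (69.48,39.13): [(55.5018, 37.4129) (40.4657, 0) (85, 0) (85, 41.0365)]  |A|=1438.3296
4. ⊥bis P0·P3 via (44.87,25.805): [(55.5018, 37.4129) (40.4657, 0) (85, 0) (85, 41.0365)]  |A|=1438.3296
5. ⊥bis P0·P4 via (62.99,33.76): [(79.1841, 40.3221) (52.2914, 29.4248) (40.4657, 0) (85, 0) (85, 41.0365)]  |A|=1348.4111
6. canonical 5-gon: [(79.1841, 40.3221) (52.2914, 29.4248) (40.4657, 0) (85, 0) (85, 41.0365)]
7. shoelace: 1348.4111

Area of P0's cell: 1348.4111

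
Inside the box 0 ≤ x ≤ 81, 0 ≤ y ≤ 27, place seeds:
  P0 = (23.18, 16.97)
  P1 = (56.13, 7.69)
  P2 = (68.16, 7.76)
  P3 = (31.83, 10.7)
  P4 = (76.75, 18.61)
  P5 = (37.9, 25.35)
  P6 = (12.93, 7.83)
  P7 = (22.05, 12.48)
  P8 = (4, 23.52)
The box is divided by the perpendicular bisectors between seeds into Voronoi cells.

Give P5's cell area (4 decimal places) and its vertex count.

1. box [0,81]×[0,27]: [(0, 0) (81, 0) (81, 27) (0, 27)]
2. ⊥bis P5·P0 via (30.54,21.16): [(42.5862, 0) (81, 0) (81, 27) (27.2153, 27)]  |A|=1244.6787
3. ⊥bis P5·P1 via (47.015,16.52): [(38.3019, 7.5257) (57.1673, 27) (27.2153, 27)]  |A|=291.6471
4. ⊥bis P5·P2 via (53.03,16.555): [(38.3019, 7.5257) (57.1673, 27) (27.2153, 27)]  |A|=291.6471
5. ⊥bis P5·P3 via (34.865,18.025): [(31.5406, 19.4024) (44.5754, 14.0017) (57.1673, 27) (27.2153, 27)]  |A|=232.4999
6. ⊥bis P5·P4 via (57.325,21.98): [(31.5406, 19.4024) (44.5754, 14.0017) (57.1673, 27) (27.2153, 27)]  |A|=232.4999
7. ⊥bis P5·P6 via (25.415,16.59): [(31.5406, 19.4024) (44.5754, 14.0017) (57.1673, 27) (27.2153, 27)]  |A|=232.4999
8. ⊥bis P5·P7 via (29.975,18.915): [(31.5406, 19.4024) (44.5754, 14.0017) (57.1673, 27) (27.2153, 27)]  |A|=232.4999
9. ⊥bis P5·P8 via (20.95,24.435): [(31.5406, 19.4024) (44.5754, 14.0017) (57.1673, 27) (27.2153, 27)]  |A|=232.4999
10. canonical 4-gon: [(31.5406, 19.4024) (44.5754, 14.0017) (57.1673, 27) (27.2153, 27)]
11. shoelace: 232.4999

Area of P5's cell: 232.4999 (4 vertices)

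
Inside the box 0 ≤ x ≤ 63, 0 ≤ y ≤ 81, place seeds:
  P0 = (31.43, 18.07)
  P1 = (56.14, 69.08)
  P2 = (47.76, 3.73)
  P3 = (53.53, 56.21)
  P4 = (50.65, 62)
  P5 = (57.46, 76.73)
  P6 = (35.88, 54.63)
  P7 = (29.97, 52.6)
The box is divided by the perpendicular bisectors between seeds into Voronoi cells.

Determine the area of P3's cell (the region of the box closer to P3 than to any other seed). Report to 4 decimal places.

Area of P3's cell: 499.3716

1. box [0,63]×[0,81]: [(0, 0) (63, 0) (63, 81) (0, 81)]
2. ⊥bis P3·P0 via (42.48,37.14): [(0, 61.7548) (63, 25.2498) (63, 81) (0, 81)]  |A|=2362.3553
3. ⊥bis P3·P1 via (54.835,62.645): [(0, 73.7654) (0, 61.7548) (63, 25.2498) (63, 60.9892)]  |A|=1504.1235
4. ⊥bis P3·P2 via (50.645,29.97): [(0, 73.7654) (0, 61.7548) (55.8396, 29.3989) (63, 28.6116) (63, 60.9892)]  |A|=1492.0875
5. ⊥bis P3·P4 via (52.09,59.105): [(57.9407, 62.0152) (26.5216, 46.387) (55.8396, 29.3989) (63, 28.6116) (63, 60.9892)]  |A|=695.4742
6. ⊥bis P3·P5 via (55.495,66.47): [(57.9407, 62.0152) (26.5216, 46.387) (55.8396, 29.3989) (63, 28.6116) (63, 60.9892)]  |A|=695.4742
7. ⊥bis P3·P6 via (44.705,55.42): [(57.9407, 62.0152) (44.704, 55.4311) (46.5526, 34.7801) (55.8396, 29.3989) (63, 28.6116) (63, 60.9892)]  |A|=499.3716
8. ⊥bis P3·P7 via (41.75,54.405): [(57.9407, 62.0152) (44.704, 55.4311) (46.5526, 34.7801) (55.8396, 29.3989) (63, 28.6116) (63, 60.9892)]  |A|=499.3716
9. canonical 6-gon: [(57.9407, 62.0152) (44.704, 55.4311) (46.5526, 34.7801) (55.8396, 29.3989) (63, 28.6116) (63, 60.9892)]
10. shoelace: 499.3716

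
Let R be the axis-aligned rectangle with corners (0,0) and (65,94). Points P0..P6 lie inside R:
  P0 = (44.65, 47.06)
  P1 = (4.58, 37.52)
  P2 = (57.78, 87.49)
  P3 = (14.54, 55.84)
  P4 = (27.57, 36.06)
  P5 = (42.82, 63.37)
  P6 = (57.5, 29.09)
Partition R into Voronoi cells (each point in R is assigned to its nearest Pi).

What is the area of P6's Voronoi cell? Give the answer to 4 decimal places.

Area of P6's cell: 1022.1128

1. box [0,65]×[0,94]: [(0, 0) (65, 0) (65, 94) (0, 94)]
2. ⊥bis P6·P0 via (51.075,38.075): [(0, 1.5523) (0, 0) (65, 0) (65, 48.0325)]  |A|=1611.5045
3. ⊥bis P6·P1 via (31.04,33.305): [(29.322, 22.5198) (25.7346, 0) (65, 0) (65, 48.0325)]  |A|=1298.9775
4. ⊥bis P6·P2 via (57.64,58.29): [(29.322, 22.5198) (25.7346, 0) (65, 0) (65, 48.0325)]  |A|=1298.9775
5. ⊥bis P6·P3 via (36.02,42.465): [(29.322, 22.5198) (25.7346, 0) (65, 0) (65, 48.0325)]  |A|=1298.9775
6. ⊥bis P6·P4 via (42.535,32.575): [(42.3655, 31.847) (34.949, 0) (65, 0) (65, 48.0325)]  |A|=1022.1128
7. ⊥bis P6·P5 via (50.16,46.23): [(42.3655, 31.847) (34.949, 0) (65, 0) (65, 48.0325)]  |A|=1022.1128
8. canonical 4-gon: [(42.3655, 31.847) (34.949, 0) (65, 0) (65, 48.0325)]
9. shoelace: 1022.1128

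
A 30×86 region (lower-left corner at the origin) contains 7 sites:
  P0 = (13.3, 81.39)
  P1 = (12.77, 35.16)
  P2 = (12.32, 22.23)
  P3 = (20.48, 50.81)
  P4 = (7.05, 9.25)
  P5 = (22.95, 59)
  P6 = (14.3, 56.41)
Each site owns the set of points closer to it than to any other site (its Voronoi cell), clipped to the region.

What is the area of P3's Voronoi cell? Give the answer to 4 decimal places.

1. box [0,30]×[0,86]: [(0, 0) (30, 0) (30, 86) (0, 86)]
2. ⊥bis P3·P0 via (16.89,66.1): [(0, 62.1343) (0, 0) (30, 0) (30, 69.1781)]  |A|=1969.6872
3. ⊥bis P3·P1 via (16.625,42.985): [(0, 62.1343) (0, 51.1753) (30, 36.3958) (30, 69.1781)]  |A|=656.1204
4. ⊥bis P3·P2 via (16.4,36.52): [(0, 62.1343) (0, 51.1753) (30, 36.3958) (30, 69.1781)]  |A|=656.1204
5. ⊥bis P3·P4 via (13.765,30.03): [(0, 62.1343) (0, 51.1753) (30, 36.3958) (30, 69.1781)]  |A|=656.1204
6. ⊥bis P3·P5 via (21.715,54.905): [(0, 61.454) (0, 51.1753) (30, 36.3958) (30, 52.4063)]  |A|=394.338
7. ⊥bis P3·P6 via (17.39,53.61): [(19.2399, 55.6515) (10.4976, 46.0037) (30, 36.3958) (30, 52.4063)]  |A|=222.2131
8. canonical 4-gon: [(19.2399, 55.6515) (10.4976, 46.0037) (30, 36.3958) (30, 52.4063)]
9. shoelace: 222.2131

Area of P3's cell: 222.2131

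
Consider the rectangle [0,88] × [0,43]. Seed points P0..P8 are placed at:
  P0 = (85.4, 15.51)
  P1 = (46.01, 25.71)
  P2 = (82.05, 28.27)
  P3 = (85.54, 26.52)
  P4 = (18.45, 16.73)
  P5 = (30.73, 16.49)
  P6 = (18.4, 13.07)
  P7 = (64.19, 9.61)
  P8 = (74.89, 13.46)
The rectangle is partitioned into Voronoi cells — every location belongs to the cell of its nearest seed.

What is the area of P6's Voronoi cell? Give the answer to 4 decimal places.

1. box [0,88]×[0,43]: [(0, 0) (88, 0) (88, 43) (0, 43)]
2. ⊥bis P6·P0 via (51.9,14.29): [(0, 0) (52.4204, 0) (50.8544, 43) (0, 43)]  |A|=2220.4094
3. ⊥bis P6·P1 via (32.205,19.39): [(0, 0) (41.0818, 0) (21.3962, 43) (0, 43)]  |A|=1343.2783
4. ⊥bis P6·P2 via (50.225,20.67): [(0, 0) (41.0818, 0) (21.3962, 43) (0, 43)]  |A|=1343.2783
5. ⊥bis P6·P3 via (51.97,19.795): [(0, 0) (41.0818, 0) (21.3962, 43) (0, 43)]  |A|=1343.2783
6. ⊥bis P6·P4 via (18.425,14.9): [(0, 15.1517) (0, 0) (41.0818, 0) (34.3602, 14.6823)]  |A|=561.896
7. ⊥bis P6·P5 via (24.565,14.78): [(24.5549, 14.8163) (0, 15.1517) (0, 0) (28.6646, 0)]  |A|=398.3754
8. ⊥bis P6·P7 via (41.295,11.34): [(24.5549, 14.8163) (0, 15.1517) (0, 0) (28.6646, 0)]  |A|=398.3754
9. ⊥bis P6·P8 via (46.645,13.265): [(24.5549, 14.8163) (0, 15.1517) (0, 0) (28.6646, 0)]  |A|=398.3754
10. canonical 4-gon: [(24.5549, 14.8163) (0, 15.1517) (0, 0) (28.6646, 0)]
11. shoelace: 398.3754

Area of P6's cell: 398.3754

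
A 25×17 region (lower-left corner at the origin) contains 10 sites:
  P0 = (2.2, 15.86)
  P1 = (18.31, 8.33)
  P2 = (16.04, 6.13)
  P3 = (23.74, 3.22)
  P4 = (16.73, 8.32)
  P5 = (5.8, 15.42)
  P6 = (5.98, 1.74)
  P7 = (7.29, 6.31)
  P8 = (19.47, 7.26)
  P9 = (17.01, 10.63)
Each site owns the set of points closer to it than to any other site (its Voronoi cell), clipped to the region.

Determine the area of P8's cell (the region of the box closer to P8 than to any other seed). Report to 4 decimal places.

1. box [0,25]×[0,17]: [(0, 0) (25, 0) (25, 17) (0, 17)]
2. ⊥bis P8·P0 via (10.835,11.56): [(5.0784, 0) (25, 0) (25, 17) (13.544, 17)]  |A|=266.7096
3. ⊥bis P8·P1 via (18.89,7.795): [(11.6998, 0) (25, 0) (25, 14.4189)]  |A|=95.8874
4. ⊥bis P8·P2 via (17.755,6.695): [(17.7867, 6.5989) (19.9606, 0) (25, 0) (25, 14.4189)]  |A|=68.6313
5. ⊥bis P8·P3 via (21.605,5.24): [(17.7867, 6.5989) (19.1049, 2.5976) (25, 8.8283) (25, 14.4189)]  |A|=36.0644
6. ⊥bis P8·P4 via (18.1,7.79): [(17.7867, 6.5989) (19.1049, 2.5976) (25, 8.8283) (25, 14.4189)]  |A|=36.0644
7. ⊥bis P8·P5 via (12.635,11.34): [(17.7867, 6.5989) (19.1049, 2.5976) (25, 8.8283) (25, 14.4189)]  |A|=36.0644
8. ⊥bis P8·P6 via (12.725,4.5): [(17.7867, 6.5989) (19.1049, 2.5976) (25, 8.8283) (25, 14.4189)]  |A|=36.0644
9. ⊥bis P8·P7 via (13.38,6.785): [(17.7867, 6.5989) (19.1049, 2.5976) (25, 8.8283) (25, 14.4189)]  |A|=36.0644
10. ⊥bis P8·P9 via (18.24,8.945): [(23.4771, 12.7679) (17.7867, 6.5989) (19.1049, 2.5976) (25, 8.8283) (25, 13.8796)]  |A|=35.6537
11. canonical 5-gon: [(23.4771, 12.7679) (17.7867, 6.5989) (19.1049, 2.5976) (25, 8.8283) (25, 13.8796)]
12. shoelace: 35.6537

Area of P8's cell: 35.6537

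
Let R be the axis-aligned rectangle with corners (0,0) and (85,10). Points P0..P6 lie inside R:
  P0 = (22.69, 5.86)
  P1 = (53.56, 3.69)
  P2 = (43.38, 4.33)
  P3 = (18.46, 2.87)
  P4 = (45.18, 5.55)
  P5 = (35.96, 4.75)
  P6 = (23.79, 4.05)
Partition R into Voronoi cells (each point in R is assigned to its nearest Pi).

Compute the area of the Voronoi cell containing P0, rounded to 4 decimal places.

Area of P0's cell: 46.4389

1. box [0,85]×[0,10]: [(0, 0) (85, 0) (85, 10) (0, 10)]
2. ⊥bis P0·P1 via (38.125,4.775): [(0, 0) (37.7893, 0) (38.4923, 10) (0, 10)]  |A|=381.4082
3. ⊥bis P0·P2 via (33.035,5.095): [(0, 0) (32.6582, 0) (33.3977, 10) (0, 10)]  |A|=330.2797
4. ⊥bis P0·P3 via (20.575,4.365): [(23.6604, 0) (32.6582, 0) (33.3977, 10) (16.5919, 10)]  |A|=129.0183
5. ⊥bis P0·P4 via (33.935,5.705): [(23.6604, 0) (32.6582, 0) (33.3977, 10) (16.5919, 10)]  |A|=129.0183
6. ⊥bis P0·P5 via (29.325,5.305): [(23.6604, 0) (28.8813, 0) (29.7177, 10) (16.5919, 10)]  |A|=91.7334
7. ⊥bis P0·P6 via (23.24,4.955): [(21.0841, 3.6448) (29.6201, 8.8324) (29.7177, 10) (16.5919, 10)]  |A|=46.4389
8. canonical 4-gon: [(21.0841, 3.6448) (29.6201, 8.8324) (29.7177, 10) (16.5919, 10)]
9. shoelace: 46.4389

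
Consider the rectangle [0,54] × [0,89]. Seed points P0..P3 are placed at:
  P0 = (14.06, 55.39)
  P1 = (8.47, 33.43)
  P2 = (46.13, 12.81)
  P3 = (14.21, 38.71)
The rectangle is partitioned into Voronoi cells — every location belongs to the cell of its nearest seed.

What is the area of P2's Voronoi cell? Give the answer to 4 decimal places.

1. box [0,54]×[0,89]: [(0, 0) (54, 0) (54, 89) (0, 89)]
2. ⊥bis P2·P0 via (30.095,34.1): [(0, 11.4333) (0, 0) (54, 0) (54, 52.1045)]  |A|=1715.5226
3. ⊥bis P2·P1 via (27.3,23.12): [(35.5695, 38.2232) (14.6411, 0) (54, 0) (54, 52.1045)]  |A|=1232.369
4. ⊥bis P2·P3 via (30.17,25.76): [(47.6896, 47.3518) (25.7896, 20.3615) (14.6411, 0) (54, 0) (54, 52.1045)]  |A|=1168.7635
5. canonical 5-gon: [(47.6896, 47.3518) (25.7896, 20.3615) (14.6411, 0) (54, 0) (54, 52.1045)]
6. shoelace: 1168.7635

Area of P2's cell: 1168.7635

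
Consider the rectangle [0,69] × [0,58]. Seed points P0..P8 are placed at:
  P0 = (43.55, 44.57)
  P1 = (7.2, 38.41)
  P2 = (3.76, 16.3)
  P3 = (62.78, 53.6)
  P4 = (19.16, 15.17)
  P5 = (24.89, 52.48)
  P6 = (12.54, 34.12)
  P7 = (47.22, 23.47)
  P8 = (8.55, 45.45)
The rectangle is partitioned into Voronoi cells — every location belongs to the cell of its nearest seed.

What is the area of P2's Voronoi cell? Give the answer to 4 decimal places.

Area of P2's cell: 294.1291

1. box [0,69]×[0,58]: [(0, 0) (69, 0) (69, 58) (0, 58)]
2. ⊥bis P2·P0 via (23.655,30.435): [(0, 0) (45.2785, 0) (4.0706, 58) (0, 58)]  |A|=1431.1233
3. ⊥bis P2·P1 via (5.48,27.355): [(0, 28.2076) (0, 0) (45.2785, 0) (28.374, 23.793)]  |A|=938.8369
4. ⊥bis P2·P3 via (33.27,34.95): [(0, 28.2076) (0, 0) (45.2785, 0) (28.374, 23.793)]  |A|=938.8369
5. ⊥bis P2·P4 via (11.46,15.735): [(12.2355, 26.3039) (0, 28.2076) (0, 0) (10.3054, 0)]  |A|=308.1038
6. ⊥bis P2·P5 via (14.325,34.39): [(12.2355, 26.3039) (0, 28.2076) (0, 0) (10.3054, 0)]  |A|=308.1038
7. ⊥bis P2·P6 via (8.15,25.21): [(12.0155, 23.3055) (3.0195, 27.7378) (0, 28.2076) (0, 0) (10.3054, 0)]  |A|=294.1291
8. ⊥bis P2·P7 via (25.49,19.885): [(12.0155, 23.3055) (3.0195, 27.7378) (0, 28.2076) (0, 0) (10.3054, 0)]  |A|=294.1291
9. ⊥bis P2·P8 via (6.155,30.875): [(12.0155, 23.3055) (3.0195, 27.7378) (0, 28.2076) (0, 0) (10.3054, 0)]  |A|=294.1291
10. canonical 5-gon: [(12.0155, 23.3055) (3.0195, 27.7378) (0, 28.2076) (0, 0) (10.3054, 0)]
11. shoelace: 294.1291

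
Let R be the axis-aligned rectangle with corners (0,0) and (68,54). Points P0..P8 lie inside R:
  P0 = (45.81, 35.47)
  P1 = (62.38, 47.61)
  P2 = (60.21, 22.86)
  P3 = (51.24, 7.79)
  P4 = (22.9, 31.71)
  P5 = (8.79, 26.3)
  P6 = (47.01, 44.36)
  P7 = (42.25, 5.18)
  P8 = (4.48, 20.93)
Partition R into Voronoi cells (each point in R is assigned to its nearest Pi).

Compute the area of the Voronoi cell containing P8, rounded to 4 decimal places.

Area of P8's cell: 422.8587

1. box [0,68]×[0,54]: [(0, 0) (68, 0) (68, 54) (0, 54)]
2. ⊥bis P8·P0 via (25.145,28.2): [(0, 0) (35.0658, 0) (16.0685, 54) (0, 54)]  |A|=1380.6268
3. ⊥bis P8·P1 via (33.43,34.27): [(0, 0) (35.0658, 0) (16.0685, 54) (0, 54)]  |A|=1380.6268
4. ⊥bis P8·P2 via (32.345,21.895): [(0, 0) (33.1033, 0) (32.889, 6.1878) (16.0685, 54) (0, 54)]  |A|=1374.5548
5. ⊥bis P8·P3 via (27.86,14.36): [(0, 0) (23.8247, 0) (28.8165, 17.7638) (16.0685, 54) (0, 54)]  |A|=1280.7844
6. ⊥bis P8·P4 via (13.69,26.32): [(0, 49.7124) (0, 0) (23.8247, 0) (25.5339, 6.0822)]  |A|=707.1272
7. ⊥bis P8·P5 via (6.635,23.615): [(22.9244, 10.541) (0, 28.9403) (0, 0) (23.8247, 0) (25.5339, 6.0822)]  |A|=469.0337
8. ⊥bis P8·P6 via (25.745,32.645): [(22.9244, 10.541) (0, 28.9403) (0, 0) (23.8247, 0) (25.5339, 6.0822)]  |A|=469.0337
9. ⊥bis P8·P7 via (23.365,13.055): [(22.4691, 10.9065) (0, 28.9403) (0, 0) (17.9211, 0)]  |A|=422.8587
10. canonical 4-gon: [(22.4691, 10.9065) (0, 28.9403) (0, 0) (17.9211, 0)]
11. shoelace: 422.8587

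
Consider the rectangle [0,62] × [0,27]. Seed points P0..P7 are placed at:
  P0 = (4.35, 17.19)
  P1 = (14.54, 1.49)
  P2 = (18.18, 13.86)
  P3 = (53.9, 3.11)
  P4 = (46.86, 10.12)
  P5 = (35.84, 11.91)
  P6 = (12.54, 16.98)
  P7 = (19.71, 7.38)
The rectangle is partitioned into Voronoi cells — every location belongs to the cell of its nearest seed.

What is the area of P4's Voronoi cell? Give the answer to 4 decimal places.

1. box [0,62]×[0,27]: [(0, 0) (62, 0) (62, 27) (0, 27)]
2. ⊥bis P4·P0 via (25.605,13.655): [(23.334, 0) (62, 0) (62, 27) (27.8245, 27)]  |A|=983.361
3. ⊥bis P4·P1 via (30.7,5.805): [(26.756, 20.5756) (32.25, 0) (62, 0) (62, 27) (27.8245, 27)]  |A|=891.6345
4. ⊥bis P4·P2 via (32.52,11.99): [(31.3809, 3.2549) (32.25, 0) (62, 0) (62, 27) (34.4774, 27)]  |A|=788.5381
5. ⊥bis P4·P3 via (50.38,6.615): [(31.3809, 3.2549) (32.25, 0) (43.7932, 0) (62, 18.2847) (62, 27) (34.4774, 27)]  |A|=622.0848
6. ⊥bis P4·P5 via (41.35,11.015): [(39.5608, 0) (43.7932, 0) (62, 18.2847) (62, 27) (43.9465, 27)]  |A|=380.1983
7. ⊥bis P4·P6 via (29.7,13.55): [(39.5608, 0) (43.7932, 0) (62, 18.2847) (62, 27) (43.9465, 27)]  |A|=380.1983
8. ⊥bis P4·P7 via (33.285,8.75): [(39.5608, 0) (43.7932, 0) (62, 18.2847) (62, 27) (43.9465, 27)]  |A|=380.1983
9. canonical 5-gon: [(39.5608, 0) (43.7932, 0) (62, 18.2847) (62, 27) (43.9465, 27)]
10. shoelace: 380.1983

Area of P4's cell: 380.1983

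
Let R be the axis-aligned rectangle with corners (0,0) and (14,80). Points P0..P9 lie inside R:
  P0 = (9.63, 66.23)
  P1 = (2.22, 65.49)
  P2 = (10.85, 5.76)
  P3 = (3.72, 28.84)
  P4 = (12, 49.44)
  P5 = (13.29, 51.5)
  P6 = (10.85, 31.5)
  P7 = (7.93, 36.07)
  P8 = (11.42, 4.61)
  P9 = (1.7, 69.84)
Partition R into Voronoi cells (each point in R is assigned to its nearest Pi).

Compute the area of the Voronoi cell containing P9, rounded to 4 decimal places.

Area of P9's cell: 101.8715

1. box [0,14]×[0,80]: [(0, 0) (14, 0) (14, 80) (0, 80)]
2. ⊥bis P9·P0 via (5.665,68.035): [(0, 55.5908) (11.1119, 80) (0, 80)]  |A|=135.6157
3. ⊥bis P9·P1 via (1.96,67.665): [(0, 67.4307) (5.7001, 68.1121) (11.1119, 80) (0, 80)]  |A|=101.8715
4. ⊥bis P9·P2 via (6.275,37.8): [(0, 67.4307) (5.7001, 68.1121) (11.1119, 80) (0, 80)]  |A|=101.8715
5. ⊥bis P9·P3 via (2.71,49.34): [(0, 67.4307) (5.7001, 68.1121) (11.1119, 80) (0, 80)]  |A|=101.8715
6. ⊥bis P9·P4 via (6.85,59.64): [(0, 67.4307) (5.7001, 68.1121) (11.1119, 80) (0, 80)]  |A|=101.8715
7. ⊥bis P9·P5 via (7.495,60.67): [(0, 67.4307) (5.7001, 68.1121) (11.1119, 80) (0, 80)]  |A|=101.8715
8. ⊥bis P9·P6 via (6.275,50.67): [(0, 67.4307) (5.7001, 68.1121) (11.1119, 80) (0, 80)]  |A|=101.8715
9. ⊥bis P9·P7 via (4.815,52.955): [(0, 67.4307) (5.7001, 68.1121) (11.1119, 80) (0, 80)]  |A|=101.8715
10. ⊥bis P9·P8 via (6.56,37.225): [(0, 67.4307) (5.7001, 68.1121) (11.1119, 80) (0, 80)]  |A|=101.8715
11. canonical 4-gon: [(0, 67.4307) (5.7001, 68.1121) (11.1119, 80) (0, 80)]
12. shoelace: 101.8715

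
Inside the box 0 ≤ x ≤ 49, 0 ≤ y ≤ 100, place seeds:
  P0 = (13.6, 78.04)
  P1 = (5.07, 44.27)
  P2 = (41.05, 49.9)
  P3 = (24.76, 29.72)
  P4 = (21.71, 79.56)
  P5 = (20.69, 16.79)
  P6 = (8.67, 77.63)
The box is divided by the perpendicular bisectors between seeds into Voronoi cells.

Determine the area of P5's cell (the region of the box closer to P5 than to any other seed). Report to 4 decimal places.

1. box [0,49]×[0,100]: [(0, 0) (49, 0) (49, 100) (0, 100)]
2. ⊥bis P5·P0 via (17.145,47.415): [(0, 45.4304) (0, 0) (49, 0) (49, 51.1024)]  |A|=2365.0526
3. ⊥bis P5·P1 via (12.88,30.53): [(0, 23.2088) (0, 0) (49, 0) (49, 51.0611)]  |A|=1819.6132
4. ⊥bis P5·P2 via (30.87,33.345): [(24.6074, 37.196) (0, 23.2088) (0, 0) (49, 0) (49, 22.1965)]  |A|=1467.5718
5. ⊥bis P5·P3 via (22.725,23.255): [(8.1516, 27.8423) (0, 23.2088) (0, 0) (49, 0) (49, 14.9844)]  |A|=1082.7747
6. ⊥bis P5·P4 via (21.2,48.175): [(8.1516, 27.8423) (0, 23.2088) (0, 0) (49, 0) (49, 14.9844)]  |A|=1082.7747
7. ⊥bis P5·P6 via (14.68,47.21): [(8.1516, 27.8423) (0, 23.2088) (0, 0) (49, 0) (49, 14.9844)]  |A|=1082.7747
8. canonical 5-gon: [(8.1516, 27.8423) (0, 23.2088) (0, 0) (49, 0) (49, 14.9844)]
9. shoelace: 1082.7747

Area of P5's cell: 1082.7747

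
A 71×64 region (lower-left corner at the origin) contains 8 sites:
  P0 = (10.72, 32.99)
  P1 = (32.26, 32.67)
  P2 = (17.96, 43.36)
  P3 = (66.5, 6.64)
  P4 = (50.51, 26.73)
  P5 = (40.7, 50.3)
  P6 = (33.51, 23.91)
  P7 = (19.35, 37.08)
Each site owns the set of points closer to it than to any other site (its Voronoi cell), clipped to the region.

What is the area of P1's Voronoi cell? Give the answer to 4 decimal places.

Area of P1's cell: 227.0863

1. box [0,71]×[0,64]: [(0, 0) (71, 0) (71, 64) (0, 64)]
2. ⊥bis P1·P0 via (21.49,32.83): [(21.0023, 0) (71, 0) (71, 64) (21.9531, 64)]  |A|=3169.4292
3. ⊥bis P1·P2 via (25.11,38.015): [(21.4952, 33.1795) (21.0023, 0) (71, 0) (71, 64) (44.5352, 64)]  |A|=2821.4333
4. ⊥bis P1·P3 via (49.38,19.655): [(21.4952, 33.1795) (21.0023, 0) (34.4378, 0) (71, 48.0941) (71, 64) (44.5352, 64)]  |A|=1942.2218
5. ⊥bis P1·P4 via (41.385,29.7): [(21.4952, 33.1795) (21.0023, 0) (31.7183, 0) (52.5489, 64) (44.5352, 64)]  |A|=973.9839
6. ⊥bis P1·P5 via (36.48,41.485): [(30.017, 44.579) (21.4952, 33.1795) (21.0023, 0) (31.7183, 0) (44.0424, 37.8646)]  |A|=684.3278
7. ⊥bis P1·P6 via (32.885,28.29): [(30.017, 44.579) (21.4952, 33.1795) (21.3982, 26.6509) (41.3177, 29.4933) (44.0424, 37.8646)]  |A|=261.4291
8. ⊥bis P1·P7 via (25.805,34.875): [(30.017, 44.579) (28.365, 42.3692) (23.0775, 26.8905) (41.3177, 29.4933) (44.0424, 37.8646)]  |A|=227.0863
9. canonical 5-gon: [(30.017, 44.579) (28.365, 42.3692) (23.0775, 26.8905) (41.3177, 29.4933) (44.0424, 37.8646)]
10. shoelace: 227.0863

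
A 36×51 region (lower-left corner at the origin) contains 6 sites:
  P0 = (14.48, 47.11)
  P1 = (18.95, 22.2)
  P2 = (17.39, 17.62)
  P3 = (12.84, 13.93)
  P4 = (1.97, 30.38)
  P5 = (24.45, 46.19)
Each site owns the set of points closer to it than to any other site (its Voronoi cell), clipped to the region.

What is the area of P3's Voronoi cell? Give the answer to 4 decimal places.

Area of P3's cell: 402.5189

1. box [0,36]×[0,51]: [(0, 0) (36, 0) (36, 51) (0, 51)]
2. ⊥bis P3·P0 via (13.66,30.52): [(0, 31.1952) (0, 0) (36, 0) (36, 29.4158)]  |A|=1090.9975
3. ⊥bis P3·P1 via (15.895,18.065): [(0, 29.8085) (0, 0) (36, 0) (36, 3.2111)]  |A|=594.3526
4. ⊥bis P3·P2 via (15.115,15.775): [(9.3157, 22.9259) (0, 29.8085) (0, 0) (27.9084, 0)]  |A|=458.7553
5. ⊥bis P3·P4 via (7.405,22.155): [(9.3157, 22.9259) (8.9644, 23.1854) (0, 17.2618) (0, 0) (27.9084, 0)]  |A|=402.5189
6. ⊥bis P3·P5 via (18.645,30.06): [(9.3157, 22.9259) (8.9644, 23.1854) (0, 17.2618) (0, 0) (27.9084, 0)]  |A|=402.5189
7. canonical 5-gon: [(9.3157, 22.9259) (8.9644, 23.1854) (0, 17.2618) (0, 0) (27.9084, 0)]
8. shoelace: 402.5189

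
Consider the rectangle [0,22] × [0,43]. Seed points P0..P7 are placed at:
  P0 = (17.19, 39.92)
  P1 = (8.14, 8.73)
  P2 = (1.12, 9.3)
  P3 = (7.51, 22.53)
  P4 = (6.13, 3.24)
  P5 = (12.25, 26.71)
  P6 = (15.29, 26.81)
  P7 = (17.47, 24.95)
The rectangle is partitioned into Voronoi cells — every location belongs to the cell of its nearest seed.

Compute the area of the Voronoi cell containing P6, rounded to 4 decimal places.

1. box [0,22]×[0,43]: [(0, 0) (22, 0) (22, 43) (0, 43)]
2. ⊥bis P6·P0 via (16.24,33.365): [(0, 35.7186) (0, 0) (22, 0) (22, 32.5302)]  |A|=750.7372
3. ⊥bis P6·P1 via (11.715,17.77): [(0, 35.7186) (0, 22.4029) (22, 13.7026) (22, 32.5302)]  |A|=353.5766
4. ⊥bis P6·P2 via (8.205,18.055): [(0, 35.7186) (0, 24.6949) (5.5392, 20.2123) (22, 13.7026) (22, 32.5302)]  |A|=347.2286
5. ⊥bis P6·P3 via (11.4,24.67): [(5.7829, 34.8805) (16.1637, 16.0107) (22, 13.7026) (22, 32.5302)]  |A|=195.7493
6. ⊥bis P6·P4 via (10.71,15.025): [(5.7829, 34.8805) (16.1637, 16.0107) (22, 13.7026) (22, 32.5302)]  |A|=195.7493
7. ⊥bis P6·P5 via (13.77,26.76): [(13.5399, 33.7563) (13.9938, 19.955) (16.1637, 16.0107) (22, 13.7026) (22, 32.5302)]  |A|=142.4764
8. ⊥bis P6·P7 via (16.38,25.88): [(13.5399, 33.7563) (13.8948, 22.9672) (22, 32.4669) (22, 32.5302)]  |A|=45.6779
9. canonical 4-gon: [(13.5399, 33.7563) (13.8948, 22.9672) (22, 32.4669) (22, 32.5302)]
10. shoelace: 45.6779

Area of P6's cell: 45.6779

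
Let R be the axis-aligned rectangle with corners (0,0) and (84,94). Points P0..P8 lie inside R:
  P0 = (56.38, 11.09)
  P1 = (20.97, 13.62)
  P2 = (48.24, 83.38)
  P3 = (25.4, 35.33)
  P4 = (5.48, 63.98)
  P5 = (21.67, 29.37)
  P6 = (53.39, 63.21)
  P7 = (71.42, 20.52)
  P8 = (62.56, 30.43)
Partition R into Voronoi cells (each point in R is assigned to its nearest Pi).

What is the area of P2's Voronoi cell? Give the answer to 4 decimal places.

Area of P2's cell: 1200.8258

1. box [0,84]×[0,94]: [(0, 0) (84, 0) (84, 94) (0, 94)]
2. ⊥bis P2·P0 via (52.31,47.235): [(0, 41.3448) (84, 50.8034) (84, 94) (0, 94)]  |A|=4025.7779
3. ⊥bis P2·P1 via (34.605,48.5): [(0, 62.0275) (41.0768, 45.9701) (84, 50.8034) (84, 94) (0, 94)]  |A|=3600.9885
4. ⊥bis P2·P3 via (36.82,59.355): [(0, 76.857) (60.401, 48.1461) (84, 50.8034) (84, 94) (0, 94)]  |A|=2953.2931
5. ⊥bis P2·P4 via (26.86,73.68): [(32.4076, 61.4524) (60.401, 48.1461) (84, 50.8034) (84, 94) (17.6409, 94)]  |A|=2388.4256
6. ⊥bis P2·P5 via (34.955,56.375): [(32.4076, 61.4524) (60.401, 48.1461) (84, 50.8034) (84, 94) (17.6409, 94)]  |A|=2388.4256
7. ⊥bis P2·P6 via (50.815,73.295): [(29.5034, 67.8535) (84, 81.7681) (84, 94) (17.6409, 94)]  |A|=1200.8258
8. ⊥bis P2·P7 via (59.83,51.95): [(29.5034, 67.8535) (84, 81.7681) (84, 94) (17.6409, 94)]  |A|=1200.8258
9. ⊥bis P2·P8 via (55.4,56.905): [(29.5034, 67.8535) (84, 81.7681) (84, 94) (17.6409, 94)]  |A|=1200.8258
10. canonical 4-gon: [(29.5034, 67.8535) (84, 81.7681) (84, 94) (17.6409, 94)]
11. shoelace: 1200.8258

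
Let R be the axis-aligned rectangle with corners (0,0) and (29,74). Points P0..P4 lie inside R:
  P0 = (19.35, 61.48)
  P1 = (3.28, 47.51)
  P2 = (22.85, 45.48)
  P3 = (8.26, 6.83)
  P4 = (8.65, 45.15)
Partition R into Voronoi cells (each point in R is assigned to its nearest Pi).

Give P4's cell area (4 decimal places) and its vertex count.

1. box [0,29]×[0,74]: [(0, 0) (29, 0) (29, 74) (0, 74)]
2. ⊥bis P4·P0 via (14,53.315): [(0, 62.4883) (0, 0) (29, 0) (29, 43.4865)]  |A|=1536.6341
3. ⊥bis P4·P1 via (5.965,46.33): [(10.1449, 55.841) (0, 32.7571) (0, 0) (29, 0) (29, 43.4865)]  |A|=1385.8243
4. ⊥bis P4·P2 via (15.75,45.315): [(15.5883, 52.2743) (10.1449, 55.841) (0, 32.7571) (0, 0) (16.8031, 0)]  |A|=775.4175
5. ⊥bis P4·P3 via (8.455,25.99): [(16.2009, 25.9112) (15.5883, 52.2743) (10.1449, 55.841) (0, 32.7571) (0, 26.0761)]  |A|=346.4954
6. canonical 5-gon: [(16.2009, 25.9112) (15.5883, 52.2743) (10.1449, 55.841) (0, 32.7571) (0, 26.0761)]
7. shoelace: 346.4954

Area of P4's cell: 346.4954 (5 vertices)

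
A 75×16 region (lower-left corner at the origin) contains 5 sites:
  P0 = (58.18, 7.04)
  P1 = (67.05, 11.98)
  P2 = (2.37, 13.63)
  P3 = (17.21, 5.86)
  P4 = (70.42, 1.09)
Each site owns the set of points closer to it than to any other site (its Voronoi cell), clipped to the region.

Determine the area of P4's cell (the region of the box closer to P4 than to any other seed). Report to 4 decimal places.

Area of P4's cell: 76.6259

1. box [0,75]×[0,16]: [(0, 0) (75, 0) (75, 16) (0, 16)]
2. ⊥bis P4·P0 via (64.3,4.065): [(62.324, 0) (75, 0) (75, 16) (70.1017, 16)]  |A|=140.5944
3. ⊥bis P4·P1 via (68.735,6.535): [(64.928, 5.3569) (62.324, 0) (75, 0) (75, 8.4738)]  |A|=76.6259
4. ⊥bis P4·P2 via (36.395,7.36): [(64.928, 5.3569) (62.324, 0) (75, 0) (75, 8.4738)]  |A|=76.6259
5. ⊥bis P4·P3 via (43.815,3.475): [(64.928, 5.3569) (62.324, 0) (75, 0) (75, 8.4738)]  |A|=76.6259
6. canonical 4-gon: [(64.928, 5.3569) (62.324, 0) (75, 0) (75, 8.4738)]
7. shoelace: 76.6259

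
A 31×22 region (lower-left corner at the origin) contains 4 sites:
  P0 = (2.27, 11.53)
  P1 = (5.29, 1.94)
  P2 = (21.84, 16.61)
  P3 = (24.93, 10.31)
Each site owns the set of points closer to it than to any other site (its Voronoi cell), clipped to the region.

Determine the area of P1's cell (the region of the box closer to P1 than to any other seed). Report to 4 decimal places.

Area of P1's cell: 124.2497

1. box [0,31]×[0,22]: [(0, 0) (31, 0) (31, 22) (0, 22)]
2. ⊥bis P1·P0 via (3.78,6.735): [(0, 5.5446) (0, 0) (31, 0) (31, 15.3069)]  |A|=323.1986
3. ⊥bis P1·P2 via (13.565,9.275): [(13.1898, 9.6983) (0, 5.5446) (0, 0) (21.7864, 0)]  |A|=142.2115
4. ⊥bis P1·P3 via (15.11,6.125): [(13.9551, 8.8349) (13.1898, 9.6983) (0, 5.5446) (0, 0) (17.7203, 0)]  |A|=124.2497
5. canonical 5-gon: [(13.9551, 8.8349) (13.1898, 9.6983) (0, 5.5446) (0, 0) (17.7203, 0)]
6. shoelace: 124.2497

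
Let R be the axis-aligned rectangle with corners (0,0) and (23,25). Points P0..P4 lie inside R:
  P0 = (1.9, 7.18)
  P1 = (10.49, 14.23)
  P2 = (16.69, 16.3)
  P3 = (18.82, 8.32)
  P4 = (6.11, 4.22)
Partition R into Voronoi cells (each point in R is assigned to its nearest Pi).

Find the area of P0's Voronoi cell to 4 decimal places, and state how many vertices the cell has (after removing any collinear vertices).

Area of P0's cell: 63.0592 (3 vertices)

1. box [0,23]×[0,25]: [(0, 0) (23, 0) (23, 25) (0, 25)]
2. ⊥bis P0·P1 via (6.195,10.705): [(0, 18.2532) (0, 0) (14.9808, 0)]  |A|=136.7243
3. ⊥bis P0·P2 via (9.295,11.74): [(0, 18.2532) (0, 0) (14.9808, 0)]  |A|=136.7243
4. ⊥bis P0·P3 via (10.36,7.75): [(10.5156, 5.4406) (0, 18.2532) (0, 0) (10.8822, 0)]  |A|=125.5746
5. ⊥bis P0·P4 via (4.005,5.7): [(6.9108, 9.8329) (0, 18.2532) (0, 0.0037)]  |A|=63.0592
6. canonical 3-gon: [(6.9108, 9.8329) (0, 18.2532) (0, 0.0037)]
7. shoelace: 63.0592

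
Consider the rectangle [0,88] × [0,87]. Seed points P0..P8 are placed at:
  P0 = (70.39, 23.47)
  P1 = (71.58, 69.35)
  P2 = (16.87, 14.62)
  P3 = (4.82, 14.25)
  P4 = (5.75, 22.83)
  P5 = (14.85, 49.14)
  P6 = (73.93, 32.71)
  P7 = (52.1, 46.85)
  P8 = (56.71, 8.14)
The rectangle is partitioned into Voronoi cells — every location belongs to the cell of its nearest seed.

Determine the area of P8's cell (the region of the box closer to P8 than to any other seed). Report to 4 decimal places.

Area of P8's cell: 775.7433

1. box [0,88]×[0,87]: [(0, 0) (88, 0) (88, 87) (0, 87)]
2. ⊥bis P8·P0 via (63.55,15.805): [(0, 72.515) (0, 0) (81.2613, 0)]  |A|=2946.331
3. ⊥bis P8·P1 via (64.145,38.745): [(28.0043, 47.5248) (0, 54.328) (0, 0) (81.2613, 0)]  |A|=2691.6739
4. ⊥bis P8·P2 via (36.79,11.38): [(40.8103, 36.0972) (34.939, 0) (81.2613, 0)]  |A|=836.0523
5. ⊥bis P8·P3 via (30.765,11.195): [(40.8103, 36.0972) (34.939, 0) (81.2613, 0)]  |A|=836.0523
6. ⊥bis P8·P4 via (31.23,15.485): [(40.8103, 36.0972) (34.939, 0) (81.2613, 0)]  |A|=836.0523
7. ⊥bis P8·P5 via (35.78,28.64): [(42.0236, 35.0145) (40.3575, 33.3135) (34.939, 0) (81.2613, 0)]  |A|=834.1184
8. ⊥bis P8·P6 via (65.32,20.425): [(42.0236, 35.0145) (40.3575, 33.3135) (34.939, 0) (81.2613, 0)]  |A|=834.1184
9. ⊥bis P8·P7 via (54.405,27.495): [(50.9157, 27.0795) (39.1149, 25.6741) (34.939, 0) (81.2613, 0)]  |A|=775.7433
10. canonical 4-gon: [(50.9157, 27.0795) (39.1149, 25.6741) (34.939, 0) (81.2613, 0)]
11. shoelace: 775.7433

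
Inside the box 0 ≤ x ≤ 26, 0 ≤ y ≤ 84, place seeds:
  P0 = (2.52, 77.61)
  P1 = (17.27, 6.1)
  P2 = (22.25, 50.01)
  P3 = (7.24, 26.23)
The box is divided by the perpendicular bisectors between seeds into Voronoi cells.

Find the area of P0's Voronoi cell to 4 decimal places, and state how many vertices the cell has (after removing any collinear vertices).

1. box [0,26]×[0,84]: [(0, 0) (26, 0) (26, 84) (0, 84)]
2. ⊥bis P0·P1 via (9.895,41.855): [(0, 39.814) (26, 45.1769) (26, 84) (0, 84)]  |A|=1079.1182
3. ⊥bis P0·P2 via (12.385,63.81): [(0, 54.9565) (26, 73.5428) (26, 84) (0, 84)]  |A|=513.5095
4. ⊥bis P0·P3 via (4.88,51.92): [(0, 54.9565) (26, 73.5428) (26, 84) (0, 84)]  |A|=513.5095
5. canonical 4-gon: [(0, 54.9565) (26, 73.5428) (26, 84) (0, 84)]
6. shoelace: 513.5095

Area of P0's cell: 513.5095 (4 vertices)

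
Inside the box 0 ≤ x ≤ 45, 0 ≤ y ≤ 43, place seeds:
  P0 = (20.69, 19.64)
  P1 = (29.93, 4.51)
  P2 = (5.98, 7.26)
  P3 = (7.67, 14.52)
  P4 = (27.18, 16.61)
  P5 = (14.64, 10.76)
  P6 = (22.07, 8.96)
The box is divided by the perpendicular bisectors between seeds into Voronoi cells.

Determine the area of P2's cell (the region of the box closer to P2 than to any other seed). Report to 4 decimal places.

Area of P2's cell: 132.4338

1. box [0,45]×[0,43]: [(0, 0) (45, 0) (45, 43) (0, 43)]
2. ⊥bis P2·P0 via (13.335,13.45): [(0, 29.2947) (0, 0) (24.6546, 0)]  |A|=361.1247
3. ⊥bis P2·P1 via (17.955,5.885): [(18.1647, 7.7113) (0, 29.2947) (0, 0) (17.2793, 0)]  |A|=332.688
4. ⊥bis P2·P3 via (6.825,10.89): [(18.1647, 7.7113) (17.6006, 8.3816) (0, 12.4787) (0, 0) (17.2793, 0)]  |A|=184.7026
5. ⊥bis P2·P4 via (16.58,11.935): [(18.1647, 7.7113) (17.6006, 8.3816) (0, 12.4787) (0, 0) (17.2793, 0)]  |A|=184.7026
6. ⊥bis P2·P5 via (10.31,9.01): [(9.8332, 10.1897) (0, 12.4787) (0, 0) (13.9515, 0)]  |A|=132.4338
7. ⊥bis P2·P6 via (14.025,8.11): [(9.8332, 10.1897) (0, 12.4787) (0, 0) (13.9515, 0)]  |A|=132.4338
8. canonical 4-gon: [(9.8332, 10.1897) (0, 12.4787) (0, 0) (13.9515, 0)]
9. shoelace: 132.4338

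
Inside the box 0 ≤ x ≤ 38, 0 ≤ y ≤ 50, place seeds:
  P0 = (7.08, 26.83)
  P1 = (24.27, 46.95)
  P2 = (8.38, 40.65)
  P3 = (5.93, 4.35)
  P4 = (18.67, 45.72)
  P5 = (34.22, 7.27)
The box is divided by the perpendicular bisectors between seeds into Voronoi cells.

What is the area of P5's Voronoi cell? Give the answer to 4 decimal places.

Area of P5's cell: 455.9776

1. box [0,38]×[0,50]: [(0, 0) (38, 0) (38, 50) (0, 50)]
2. ⊥bis P5·P0 via (20.65,17.05): [(8.3619, 0) (38, 0) (38, 41.1236)]  |A|=609.4114
3. ⊥bis P5·P1 via (29.245,27.11): [(27.6037, 26.6984) (8.3619, 0) (38, 0) (38, 29.3054)]  |A|=547.9786
4. ⊥bis P5·P2 via (21.3,23.96): [(27.6037, 26.6984) (8.3619, 0) (38, 0) (38, 29.3054)]  |A|=547.9786
5. ⊥bis P5·P3 via (20.075,5.81): [(27.6037, 26.6984) (19.1322, 14.944) (20.6747, 0) (38, 0) (38, 29.3054)]  |A|=455.9776
6. ⊥bis P5·P4 via (26.445,26.495): [(27.6037, 26.6984) (19.1322, 14.944) (20.6747, 0) (38, 0) (38, 29.3054)]  |A|=455.9776
7. canonical 5-gon: [(27.6037, 26.6984) (19.1322, 14.944) (20.6747, 0) (38, 0) (38, 29.3054)]
8. shoelace: 455.9776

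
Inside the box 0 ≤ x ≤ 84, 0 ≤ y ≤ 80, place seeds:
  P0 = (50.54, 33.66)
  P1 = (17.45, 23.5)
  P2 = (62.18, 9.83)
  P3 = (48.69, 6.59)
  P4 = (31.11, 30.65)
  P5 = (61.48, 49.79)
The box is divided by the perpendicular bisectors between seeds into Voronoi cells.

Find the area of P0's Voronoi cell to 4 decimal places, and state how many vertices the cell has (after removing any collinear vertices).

1. box [0,84]×[0,80]: [(0, 0) (84, 0) (84, 80) (0, 80)]
2. ⊥bis P0·P1 via (33.995,28.58): [(42.7702, 0) (84, 0) (84, 80) (18.2069, 80)]  |A|=4280.913
3. ⊥bis P0·P2 via (56.36,21.745): [(38.7367, 13.1367) (84, 35.246) (84, 80) (18.2069, 80)]  |A|=3212.4254
4. ⊥bis P0·P3 via (49.615,20.125): [(36.3119, 21.0342) (52.6226, 19.9195) (84, 35.246) (84, 80) (18.2069, 80)]  |A|=3149.3704
5. ⊥bis P0·P4 via (40.825,32.155): [(42.6145, 20.6034) (52.6226, 19.9195) (84, 35.246) (84, 80) (33.4131, 80)]  |A|=2515.8529
6. ⊥bis P0·P5 via (56.01,41.725): [(37.3856, 54.3568) (42.6145, 20.6034) (52.6226, 19.9195) (73.2818, 30.0106)]  |A|=599.7182
7. canonical 4-gon: [(37.3856, 54.3568) (42.6145, 20.6034) (52.6226, 19.9195) (73.2818, 30.0106)]
8. shoelace: 599.7182

Area of P0's cell: 599.7182 (4 vertices)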